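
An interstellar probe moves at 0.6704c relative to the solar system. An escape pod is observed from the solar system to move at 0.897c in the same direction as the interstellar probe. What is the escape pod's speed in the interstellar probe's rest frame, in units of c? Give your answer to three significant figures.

Transform to the interstellar probe's frame: u' = (u − v)/(1 − uv/c²).
u' = (0.897 − 0.6704)/(1 − 0.897×0.6704) = 0.2266/0.3986512 = 0.56842.
Speed in the interstellar probe's frame: 0.568c (in the same direction).

0.568c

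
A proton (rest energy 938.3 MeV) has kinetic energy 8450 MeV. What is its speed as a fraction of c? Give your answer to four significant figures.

0.9950c

γ = 1 + K/(mc²) = 1 + 8450/938.3 = 10.006.
β = √(1 − 1/γ²) = √(1 − 0.00998801) = √0.99001199 = 0.9950.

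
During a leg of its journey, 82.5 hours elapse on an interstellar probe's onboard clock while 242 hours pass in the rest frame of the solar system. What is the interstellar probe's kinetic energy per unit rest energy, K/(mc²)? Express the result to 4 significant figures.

1.933

γ = Δt/Δτ = 242/82.5 = 2.93333.
K/(mc²) = γ − 1 = 2.93333 − 1 = 1.933.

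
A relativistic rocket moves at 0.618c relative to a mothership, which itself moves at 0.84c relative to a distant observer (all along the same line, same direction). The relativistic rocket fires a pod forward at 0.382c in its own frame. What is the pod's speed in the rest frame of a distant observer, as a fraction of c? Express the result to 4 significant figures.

Compose velocities in two stages. Stage 1 (into S'): u₁ = (0.382+0.618)/(1+0.382×0.618) = 0.80901.
Stage 2 (into S): u = (0.80901+0.84)/(1+0.80901×0.84) = 0.98181, so the speed is 0.9818c.

0.9818c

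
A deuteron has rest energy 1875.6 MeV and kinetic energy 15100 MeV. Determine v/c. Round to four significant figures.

γ = 1 + K/(mc²) = 1 + 15100/1875.6 = 9.0508.
β = √(1 − 1/γ²) = √(1 − 0.0122075) = √0.9877925 = 0.9939.

0.9939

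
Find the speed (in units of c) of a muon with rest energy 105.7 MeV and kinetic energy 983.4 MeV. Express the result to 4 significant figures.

γ = 1 + K/(mc²) = 1 + 983.4/105.7 = 10.304.
β = √(1 − 1/γ²) = √(1 − 0.00941864) = √0.99058136 = 0.9953.

0.9953c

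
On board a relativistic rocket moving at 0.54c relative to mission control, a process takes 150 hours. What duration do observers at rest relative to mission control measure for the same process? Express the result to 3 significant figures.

γ = 1/√(1 − β²) = 1/√(1 − 0.2916) = 1/√0.7084 = 1/0.841665 = 1.1881.
The onboard clock measures proper time, so the interval in the rest frame of mission control is dilated: Δt = γ·Δτ = 1.1881 × 150 hours = 178 hours.

178 hours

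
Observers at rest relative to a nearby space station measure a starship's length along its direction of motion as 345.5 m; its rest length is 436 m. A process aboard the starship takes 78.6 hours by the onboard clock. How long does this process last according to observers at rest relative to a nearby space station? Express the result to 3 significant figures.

γ = L₀/L = 436/345.5 = 1.26194.
The same γ dilates the second interval: 1.26194 × 78.6 hours = 99.2 hours.

99.2 hours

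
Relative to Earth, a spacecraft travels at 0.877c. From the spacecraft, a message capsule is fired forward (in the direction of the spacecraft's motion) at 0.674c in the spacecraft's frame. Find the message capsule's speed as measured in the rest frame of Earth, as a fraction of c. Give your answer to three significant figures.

Relativistic velocity addition: u = (u' + v)/(1 + u'v/c²), with u' = 0.674c and v = 0.877c.
Numerator: 0.674 + 0.877 = 1.551. Denominator: 1 + (0.674)(0.877) = 1.591098.
u = 1.551/1.591098 = 0.9748, so the speed is 0.975c.

0.975c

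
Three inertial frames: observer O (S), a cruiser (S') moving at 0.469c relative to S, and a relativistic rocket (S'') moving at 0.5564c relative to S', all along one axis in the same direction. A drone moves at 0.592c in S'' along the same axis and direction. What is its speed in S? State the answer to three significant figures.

0.949c

First combine the drone and relativistic rocket (S''→S'): u₁ = (0.592 + 0.5564)/(1 + 0.592×0.5564) = 1.1484/1.3293888 = 0.86386.
Then combine with the cruiser (S'→S): u = (0.86386 + 0.469)/(1 + 0.86386×0.469) = 1.33286/1.40515034 = 0.94855.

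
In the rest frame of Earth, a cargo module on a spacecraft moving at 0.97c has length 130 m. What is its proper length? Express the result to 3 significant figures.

535 m

Lorentz factor: γ = (1 − 0.9409)^(−1/2) = 4.1135.
Proper length: L₀ = γ·L = 4.1135 × 130 = 535 m.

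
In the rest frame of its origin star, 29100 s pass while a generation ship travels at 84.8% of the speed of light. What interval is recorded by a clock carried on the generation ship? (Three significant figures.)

γ = 1/√(1 − β²) = 1/√(1 − 0.719104) = 1/√0.280896 = 1/0.529996 = 1.8868.
The moving clock records proper time: Δτ = Δt/γ = 29100/1.8868 = 15400 s.

15400 s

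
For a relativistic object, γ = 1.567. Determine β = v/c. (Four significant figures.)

β = √(1 − 1/γ²) = √(1 − 1/2.455489) = √0.592749 = 0.7699.

0.7699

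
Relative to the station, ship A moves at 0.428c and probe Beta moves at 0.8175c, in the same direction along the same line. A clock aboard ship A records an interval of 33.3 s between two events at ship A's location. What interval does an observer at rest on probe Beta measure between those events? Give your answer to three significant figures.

41.6 s

Speed of ship A in probe Beta's frame: u = (v_A − v_B)/(1 − v_A v_B/c²) = (0.428 − 0.8175)/(1 − 0.428×0.8175) = −0.3895/0.65011 = −0.59913; |u| = 0.59913c.
γ for this relative speed: γ = 1/√(1 − 0.358957) = 1.249.
Ship A's interval is proper; time dilation gives Δt_B = γΔτ = 1.249 × 33.3 s = 41.6 s.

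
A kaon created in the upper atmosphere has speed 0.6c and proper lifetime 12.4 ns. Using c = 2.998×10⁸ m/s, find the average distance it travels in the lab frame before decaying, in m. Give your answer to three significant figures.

2.79 m

β² = 0.36, so γ = 1/√0.64 = 1.25.
Lab-frame lifetime: Δt = γτ = 1.25 × 12.4 ns = 15.5 ns.
Distance: d = vΔt = 0.6 × 2.998×10⁸ m/s × 1.5500×10^-8 s = 2.79 m.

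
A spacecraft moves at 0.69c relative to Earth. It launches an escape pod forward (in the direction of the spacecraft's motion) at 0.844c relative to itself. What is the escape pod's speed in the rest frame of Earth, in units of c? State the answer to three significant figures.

Relativistic velocity addition: u = (u' + v)/(1 + u'v/c²), with u' = 0.844c and v = 0.69c.
Numerator: 0.844 + 0.69 = 1.534. Denominator: 1 + (0.844)(0.69) = 1.58236.
u = 1.534/1.58236 = 0.96944, so the speed is 0.969c.

0.969c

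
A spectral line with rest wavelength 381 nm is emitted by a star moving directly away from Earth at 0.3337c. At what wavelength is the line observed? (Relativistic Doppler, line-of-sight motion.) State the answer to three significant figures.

Relativistic Doppler for wavelength: λ_obs = λ_src · √((1+β)/(1−β)).
With β = 0.3337: factor = √(1.3337/0.6663) = 1.4148.
λ_obs = 381 × 1.4148 = 539 nm.

539 nm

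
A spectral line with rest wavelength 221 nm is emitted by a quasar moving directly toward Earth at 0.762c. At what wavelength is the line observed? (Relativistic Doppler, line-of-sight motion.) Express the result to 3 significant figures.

Relativistic Doppler for wavelength: λ_obs = λ_src · √((1−β)/(1+β)).
With β = 0.762: factor = √(0.238/1.762) = 0.36752.
λ_obs = 221 × 0.36752 = 81.2 nm.

81.2 nm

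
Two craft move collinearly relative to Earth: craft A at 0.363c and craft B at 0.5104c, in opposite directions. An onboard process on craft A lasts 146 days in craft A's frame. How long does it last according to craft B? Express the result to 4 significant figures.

Speed of craft A in craft B's frame: u = (v_A + v_B)/(1 + v_A v_B/c²) = (0.363 + 0.5104)/(1 + 0.363×0.5104) = 0.8734/1.1852752 = 0.73688; |u| = 0.73688c.
At |u| = 0.73688c, γ = (1 − 0.542992)^(−1/2) = 1.4792.
Craft A's interval is proper; time dilation gives Δt_B = γΔτ = 1.4792 × 146 days = 216.0 days.

216.0 days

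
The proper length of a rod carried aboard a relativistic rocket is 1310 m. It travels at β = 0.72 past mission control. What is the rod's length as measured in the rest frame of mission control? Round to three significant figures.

909 m

β² = 0.5184, so γ = 1/√0.4816 = 1.441.
Along the direction of motion the measured length is L₀/γ = 1310/1.441 = 909 m.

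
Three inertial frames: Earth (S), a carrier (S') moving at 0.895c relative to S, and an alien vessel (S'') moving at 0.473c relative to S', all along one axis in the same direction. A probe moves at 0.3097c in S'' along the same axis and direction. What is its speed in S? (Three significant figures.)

Apply u = (u'+v)/(1+u'v) twice. Probe in the carrier frame: (0.3097+0.473)/(1+0.3097·0.473) = 0.7827/1.1464881 = 0.68269c.
That velocity, transformed to the rest frame of Earth: (0.68269+0.895)/(1+0.68269·0.895) = 1.57769/1.61100755 = 0.97932c.

0.979c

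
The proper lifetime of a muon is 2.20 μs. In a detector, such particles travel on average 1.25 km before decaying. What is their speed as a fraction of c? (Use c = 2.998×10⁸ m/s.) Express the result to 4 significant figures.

0.8844c

d = βγcτ ⇒ βγ = d/(cτ) = 1250 m / (659.56 m) = 1.8952.
β = (βγ)/√(1+(βγ)²) = 1.8952/√4.59178 = 0.8844.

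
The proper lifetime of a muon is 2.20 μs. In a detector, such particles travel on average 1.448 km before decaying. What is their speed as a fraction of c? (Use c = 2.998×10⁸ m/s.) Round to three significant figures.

Let x = d/(cτ) = 1448 m / (2.998×10⁸ m/s × 2.200×10^-6 s) = 2.1954. Since d = βγcτ, x = βγ = β/√(1−β²).
Solving: β² = x²/(1+x²) = 4.81978/5.81978 = 0.828172, so β = 0.910.

0.910c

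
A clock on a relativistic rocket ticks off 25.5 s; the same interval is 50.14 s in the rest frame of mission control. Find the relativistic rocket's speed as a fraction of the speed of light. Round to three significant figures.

0.861c

γ = Δt/Δτ = 50.14/25.5 = 1.9663.
β = √(1 − 1/γ²) = √(1 − 0.258643) = √0.741357 = 0.861.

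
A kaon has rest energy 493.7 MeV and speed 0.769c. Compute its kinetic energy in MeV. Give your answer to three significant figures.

279 MeV

Lorentz factor: γ = (1 − 0.591361)^(−1/2) = 1.56434.
Kinetic energy: K = (γ − 1)mc² = (1.56434 − 1) × 493.7 MeV = 0.56434 × 493.7 = 279 MeV.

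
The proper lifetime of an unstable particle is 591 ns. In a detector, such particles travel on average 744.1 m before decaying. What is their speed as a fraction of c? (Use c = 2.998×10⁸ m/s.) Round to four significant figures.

0.9728c

d = βγcτ ⇒ βγ = d/(cτ) = 744.1 m / (177.1818 m) = 4.1996.
β = (βγ)/√(1+(βγ)²) = 4.1996/√18.6366 = 0.9728.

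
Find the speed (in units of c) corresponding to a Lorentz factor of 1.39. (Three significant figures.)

0.695c

β = √(1 − 1/γ²) = √(1 − 1/1.9321) = √0.482428 = 0.695.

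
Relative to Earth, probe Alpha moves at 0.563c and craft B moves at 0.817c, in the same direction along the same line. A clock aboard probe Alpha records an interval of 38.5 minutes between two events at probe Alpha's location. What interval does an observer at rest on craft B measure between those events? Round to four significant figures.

43.63 minutes

The velocity of probe Alpha relative to craft B is (0.563 − 0.817)c / (1 − 0.563×0.817) = −0.47035c; relative speed 0.47035c.
γ for this relative speed: γ = 1/√(1 − 0.221229) = 1.1332.
The clock on probe Alpha records proper time, so craft B measures Δt = γΔτ = 1.1332 × 38.5 = 43.63 minutes.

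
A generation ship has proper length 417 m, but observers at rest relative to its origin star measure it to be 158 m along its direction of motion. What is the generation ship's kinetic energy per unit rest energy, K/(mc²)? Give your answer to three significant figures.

From L = L₀/γ: γ = 417/158 = 2.63924.
Since K = (γ−1)mc², K/(mc²) = 2.63924 − 1 = 1.64.

1.64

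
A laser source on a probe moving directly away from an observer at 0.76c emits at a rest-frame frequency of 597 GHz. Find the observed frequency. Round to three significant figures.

220 GHz

Relativistic Doppler (source moving away): f_obs = f_src · √((1−β)/(1+β)).
With β = 0.76: factor = √(0.24/1.76) = 0.36927.
f_obs = 597 × 0.36927 = 220 GHz.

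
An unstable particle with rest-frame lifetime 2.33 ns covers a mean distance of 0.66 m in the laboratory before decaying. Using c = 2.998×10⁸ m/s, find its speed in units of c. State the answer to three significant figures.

Lab distance = (lab lifetime)·v = γτ·βc, so βγ = d/(cτ) = 0.6600/(2.998×10⁸ × 2.330×10^-9) = 0.94484.
With βγ = 0.94484: γ² = 1 + (βγ)² = 1.892723, and β = (βγ)/γ = 0.94484/1.37576 = 0.687.

0.687c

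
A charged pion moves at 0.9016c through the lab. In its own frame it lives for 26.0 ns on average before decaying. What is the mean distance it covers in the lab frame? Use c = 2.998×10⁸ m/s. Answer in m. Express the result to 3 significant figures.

γ = 1/√(1 − β²) = 1/√(1 − 0.81288256) = 1/√0.18711744 = 1/0.432571 = 2.3118.
Lab-frame lifetime: Δt = γτ = 2.3118 × 26.0 ns = 60.107 ns.
Distance: d = vΔt = 0.9016 × 2.998×10⁸ m/s × 6.0107×10^-8 s = 16.2 m.

16.2 m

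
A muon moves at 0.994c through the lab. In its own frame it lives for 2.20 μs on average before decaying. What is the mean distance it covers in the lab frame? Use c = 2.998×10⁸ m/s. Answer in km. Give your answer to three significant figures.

5.99 km

Lorentz factor: γ = (1 − 0.988036)^(−1/2) = 9.1424.
Lab-frame lifetime: Δt = γτ = 9.1424 × 2.20 μs = 20.113 μs.
Distance: d = vΔt = 0.994 × 2.998×10⁸ m/s × 2.0113×10^-5 s = 5990 m = 5.99 km.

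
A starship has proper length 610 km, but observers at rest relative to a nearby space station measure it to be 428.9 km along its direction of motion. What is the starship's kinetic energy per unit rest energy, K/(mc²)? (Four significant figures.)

γ = L₀/L = 610/428.9 = 1.42224.
Since K = (γ−1)mc², K/(mc²) = 1.42224 − 1 = 0.4222.

0.4222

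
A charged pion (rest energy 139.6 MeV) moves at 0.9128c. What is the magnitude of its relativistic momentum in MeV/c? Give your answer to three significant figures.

With β = 0.9128, γ = 1/√(1 − 0.9128²) = 1/√0.16679616 = 2.4485.
Momentum: p = γβ·mc = 2.4485 × 0.9128 × 139.6 MeV/c = 312 MeV/c.

312 MeV/c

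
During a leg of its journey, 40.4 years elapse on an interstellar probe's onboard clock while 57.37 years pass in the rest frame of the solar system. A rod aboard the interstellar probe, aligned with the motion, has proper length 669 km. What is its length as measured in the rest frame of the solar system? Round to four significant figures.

γ = Δt/Δτ = 57.37/40.4 = 1.42005.
L = L₀/γ = 669/1.42005 = 471.1 km.

471.1 km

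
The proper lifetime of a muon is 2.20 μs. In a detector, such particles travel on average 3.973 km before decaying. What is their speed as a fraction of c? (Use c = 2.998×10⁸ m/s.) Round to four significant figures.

0.9865c

Lab distance = (lab lifetime)·v = γτ·βc, so βγ = d/(cτ) = 3973/(2.998×10⁸ × 2.200×10^-6) = 6.0237.
With βγ = 6.0237: γ² = 1 + (βγ)² = 37.285, and β = (βγ)/γ = 6.0237/6.10614 = 0.9865.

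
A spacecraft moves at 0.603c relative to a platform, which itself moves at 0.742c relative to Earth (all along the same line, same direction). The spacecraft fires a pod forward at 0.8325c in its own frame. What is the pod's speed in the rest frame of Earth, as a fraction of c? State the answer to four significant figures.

0.9933c

First combine the pod and spacecraft (S''→S'): u₁ = (0.8325 + 0.603)/(1 + 0.8325×0.603) = 1.4355/1.5019975 = 0.95573.
Then combine with the platform (S'→S): u = (0.95573 + 0.742)/(1 + 0.95573×0.742) = 1.69773/1.70915166 = 0.99332.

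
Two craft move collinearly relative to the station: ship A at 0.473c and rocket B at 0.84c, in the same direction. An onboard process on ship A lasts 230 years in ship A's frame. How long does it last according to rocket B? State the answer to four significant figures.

290.0 years

The velocity of ship A relative to rocket B is (0.473 − 0.84)c / (1 − 0.473×0.84) = −0.60895c; relative speed 0.60895c.
γ for this relative speed: γ = 1/√(1 − 0.37082) = 1.2607.
Ship A's interval is proper; time dilation gives Δt_B = γΔτ = 1.2607 × 230 years = 290.0 years.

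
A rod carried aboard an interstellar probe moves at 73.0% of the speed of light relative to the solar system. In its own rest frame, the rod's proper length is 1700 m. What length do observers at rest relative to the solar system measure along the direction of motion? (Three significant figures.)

1160 m

β² = 0.5329, so γ = 1/√0.4671 = 1.4632.
Length contraction: L = L₀/γ = 1700/1.4632 = 1160 m.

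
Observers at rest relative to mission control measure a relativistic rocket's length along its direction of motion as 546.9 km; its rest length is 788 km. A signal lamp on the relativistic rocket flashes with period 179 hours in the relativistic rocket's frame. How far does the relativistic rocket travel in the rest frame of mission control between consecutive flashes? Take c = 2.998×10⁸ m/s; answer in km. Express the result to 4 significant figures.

2.004×10^11 km

γ = L₀/L = 788/546.9 = 1.44085.
β = √(1 − 1/γ²) = 0.71994. Lab-frame period = γτ = 1.44085×179 hours = 257.91 hours. Distance = βc × γτ = 0.71994 × 2.998×10⁸ m/s × 928476 s = 2.0040×10^14 m = 2.004×10^11 km.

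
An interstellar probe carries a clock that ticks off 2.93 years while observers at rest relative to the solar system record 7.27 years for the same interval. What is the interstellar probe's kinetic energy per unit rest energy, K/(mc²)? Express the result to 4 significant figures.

1.481

The time-dilation ratio gives γ = 7.27/2.93 = 2.48123.
Since K = (γ−1)mc², K/(mc²) = 2.48123 − 1 = 1.481.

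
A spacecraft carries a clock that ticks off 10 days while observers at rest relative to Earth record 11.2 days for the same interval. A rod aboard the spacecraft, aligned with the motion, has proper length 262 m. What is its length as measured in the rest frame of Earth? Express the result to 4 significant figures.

233.9 m

γ = Δt/Δτ = 11.2/10 = 1.12.
The rod contracts by the same γ: 262 m / 1.12 = 233.9 m.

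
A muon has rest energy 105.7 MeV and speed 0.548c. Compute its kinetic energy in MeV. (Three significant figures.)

20.7 MeV

β² = 0.300304, so γ = 1/√0.699696 = 1.19549.
Kinetic energy: K = (γ − 1)mc² = (1.19549 − 1) × 105.7 MeV = 0.19549 × 105.7 = 20.7 MeV.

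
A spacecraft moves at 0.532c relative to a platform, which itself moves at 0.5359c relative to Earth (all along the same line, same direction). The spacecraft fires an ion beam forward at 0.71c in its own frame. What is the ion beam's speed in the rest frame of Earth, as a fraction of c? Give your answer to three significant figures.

Compose velocities in two stages. Stage 1 (into S'): u₁ = (0.71+0.532)/(1+0.71×0.532) = 0.90149.
Stage 2 (into S): u = (0.90149+0.5359)/(1+0.90149×0.5359) = 0.96917, so the speed is 0.969c.

0.969c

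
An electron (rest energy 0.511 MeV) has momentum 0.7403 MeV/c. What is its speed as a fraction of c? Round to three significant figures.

pc/(mc²) = 0.7403/0.511 = 1.4487 = βγ = β/√(1−β²).
So β² = x²/(1 + x²) with x = 1.4487: x² = 2.09873, β² = 2.09873/3.09873 = 0.677287, β = 0.823.

0.823c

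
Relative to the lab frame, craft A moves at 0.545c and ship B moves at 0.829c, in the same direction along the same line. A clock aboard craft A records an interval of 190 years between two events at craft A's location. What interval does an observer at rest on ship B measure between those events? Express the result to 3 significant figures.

The velocity of craft A relative to ship B is (0.545 − 0.829)c / (1 − 0.545×0.829) = −0.51806c; relative speed 0.51806c.
At |u| = 0.51806c, γ = (1 − 0.268386)^(−1/2) = 1.1691.
The clock on craft A records proper time, so ship B measures Δt = γΔτ = 1.1691 × 190 = 222 years.

222 years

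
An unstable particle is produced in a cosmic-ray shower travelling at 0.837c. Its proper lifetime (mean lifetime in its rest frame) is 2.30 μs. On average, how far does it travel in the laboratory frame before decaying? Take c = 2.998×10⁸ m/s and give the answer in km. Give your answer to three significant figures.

1.05 km

Lorentz factor: γ = (1 − 0.700569)^(−1/2) = 1.8275.
Lab-frame lifetime: Δt = γτ = 1.8275 × 2.30 μs = 4.2032 μs.
Distance: d = vΔt = 0.837 × 2.998×10⁸ m/s × 4.2032×10^-6 s = 1050 m = 1.05 km.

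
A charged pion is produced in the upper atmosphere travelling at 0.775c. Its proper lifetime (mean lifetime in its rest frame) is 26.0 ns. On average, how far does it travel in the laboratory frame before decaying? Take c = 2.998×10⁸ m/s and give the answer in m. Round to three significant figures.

With β = 0.775, γ = 1/√(1 − 0.775²) = 1/√0.399375 = 1.5824.
Lab-frame lifetime: Δt = γτ = 1.5824 × 26.0 ns = 41.142 ns.
Distance: d = vΔt = 0.775 × 2.998×10⁸ m/s × 4.1142×10^-8 s = 9.56 m.

9.56 m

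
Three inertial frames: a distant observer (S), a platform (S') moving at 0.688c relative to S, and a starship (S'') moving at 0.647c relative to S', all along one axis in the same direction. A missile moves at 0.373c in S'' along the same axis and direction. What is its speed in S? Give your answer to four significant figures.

Compose velocities in two stages. Stage 1 (into S'): u₁ = (0.373+0.647)/(1+0.373×0.647) = 0.8217.
Stage 2 (into S): u = (0.8217+0.688)/(1+0.8217×0.688) = 0.96446, so the speed is 0.9645c.

0.9645c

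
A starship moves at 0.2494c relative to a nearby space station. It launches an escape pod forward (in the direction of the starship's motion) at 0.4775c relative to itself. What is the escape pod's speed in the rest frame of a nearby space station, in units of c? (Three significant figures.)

In units of c, u = (u' + v)/(1 + u'v) with u' = 0.4775 and v = 0.2494.
Numerator: 0.4775 + 0.2494 = 0.7269. Denominator: 1 + (0.4775)(0.2494) = 1.1190885.
u = 0.7269/1.1190885 = 0.64955, so the speed is 0.650c.

0.650c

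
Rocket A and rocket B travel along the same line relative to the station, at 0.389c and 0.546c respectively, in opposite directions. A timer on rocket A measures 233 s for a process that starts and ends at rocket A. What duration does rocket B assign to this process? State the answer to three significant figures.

366 s

Speed of rocket A in rocket B's frame: u = (v_A + v_B)/(1 + v_A v_B/c²) = (0.389 + 0.546)/(1 + 0.389×0.546) = 0.935/1.212394 = 0.7712; |u| = 0.7712c.
At |u| = 0.7712c, γ = (1 − 0.594749)^(−1/2) = 1.5709.
The clock on rocket A records proper time, so rocket B measures Δt = γΔτ = 1.5709 × 233 = 366 s.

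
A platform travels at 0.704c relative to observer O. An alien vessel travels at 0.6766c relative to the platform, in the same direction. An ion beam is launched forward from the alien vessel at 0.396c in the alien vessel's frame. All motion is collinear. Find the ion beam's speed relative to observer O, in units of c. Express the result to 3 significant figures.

0.971c

Compose velocities in two stages. Stage 1 (into S'): u₁ = (0.396+0.6766)/(1+0.396×0.6766) = 0.84594.
Stage 2 (into S): u = (0.84594+0.704)/(1+0.84594×0.704) = 0.97142, so the speed is 0.971c.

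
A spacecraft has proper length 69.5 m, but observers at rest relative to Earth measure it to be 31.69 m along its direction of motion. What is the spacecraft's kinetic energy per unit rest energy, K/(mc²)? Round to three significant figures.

Length contraction gives γ = L₀/L = 69.5/31.69 = 2.19312.
Since K = (γ−1)mc², K/(mc²) = 2.19312 − 1 = 1.19.

1.19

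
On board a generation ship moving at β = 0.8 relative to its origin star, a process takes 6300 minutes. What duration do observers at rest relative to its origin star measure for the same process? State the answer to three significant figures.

With β = 0.8, γ = 1/√(1 − 0.8²) = 1/√0.36 = 1.6667.
The onboard clock measures proper time, so the interval in the rest frame of its origin star is dilated: Δt = γ·Δτ = 1.6667 × 6300 minutes = 10500 minutes.

10500 minutes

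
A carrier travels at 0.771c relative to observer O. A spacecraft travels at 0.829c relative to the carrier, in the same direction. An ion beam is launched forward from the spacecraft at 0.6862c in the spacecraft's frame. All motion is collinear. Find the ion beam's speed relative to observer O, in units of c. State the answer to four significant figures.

0.9955c

First combine the ion beam and spacecraft (S''→S'): u₁ = (0.6862 + 0.829)/(1 + 0.6862×0.829) = 1.5152/1.5688598 = 0.9658.
Then combine with the carrier (S'→S): u = (0.9658 + 0.771)/(1 + 0.9658×0.771) = 1.7368/1.7446318 = 0.99551.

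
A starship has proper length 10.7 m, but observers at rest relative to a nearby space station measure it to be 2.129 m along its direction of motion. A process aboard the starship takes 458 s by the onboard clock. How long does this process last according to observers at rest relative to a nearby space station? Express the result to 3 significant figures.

Length contraction gives γ = L₀/L = 10.7/2.129 = 5.02583.
The same γ dilates the second interval: 5.02583 × 458 s = 2300 s.

2300 s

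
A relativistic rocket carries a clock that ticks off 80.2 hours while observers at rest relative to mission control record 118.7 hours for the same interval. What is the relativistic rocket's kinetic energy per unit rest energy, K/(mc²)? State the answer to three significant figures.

0.480

From Δt = γΔτ: γ = 118.7/80.2 = 1.48005.
Since K = (γ−1)mc², K/(mc²) = 1.48005 − 1 = 0.480.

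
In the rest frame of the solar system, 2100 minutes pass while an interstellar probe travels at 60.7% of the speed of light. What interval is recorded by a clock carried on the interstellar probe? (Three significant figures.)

γ = 1/√(1 − β²) = 1/√(1 − 0.368449) = 1/√0.631551 = 1/0.794702 = 1.2583.
The interstellar probe's clock runs slow as seen from the solar system, so Δτ = Δt/γ = 2100/1.2583 = 1670 minutes.

1670 minutes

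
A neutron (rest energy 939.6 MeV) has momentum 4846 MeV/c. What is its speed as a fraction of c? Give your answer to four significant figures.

βγ = pc/(mc²) = 4846/939.6 = 5.1575.
Since γ² = 1 + (βγ)² = 27.5998, γ = √27.5998 = 5.25355, and β = (βγ)/γ = 5.1575/5.25355 = 0.9817.

0.9817c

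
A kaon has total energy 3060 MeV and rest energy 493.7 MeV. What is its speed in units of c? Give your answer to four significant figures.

0.9869c

γ = E/(mc²) = 3060/493.7 = 6.1981.
β = √(1 − 1/γ²) = √(1 − 0.0260305) = √0.9739695 = 0.9869.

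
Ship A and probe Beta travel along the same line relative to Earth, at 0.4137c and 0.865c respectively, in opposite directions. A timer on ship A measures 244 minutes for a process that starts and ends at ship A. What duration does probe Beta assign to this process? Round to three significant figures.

725 minutes

Transform ship A's velocity into probe Beta's frame: (0.4137 + 0.865)/(1 + 0.4137·0.865) = 1.2787/1.3578505, so the relative speed is 0.94171c.
γ for this relative speed: γ = 1/√(1 − 0.886818) = 2.9724.
The clock on ship A records proper time, so probe Beta measures Δt = γΔτ = 2.9724 × 244 = 725 minutes.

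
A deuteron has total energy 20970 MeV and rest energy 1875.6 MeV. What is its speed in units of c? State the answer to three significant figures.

0.996c

γ = E/(mc²) = 20970/1875.6 = 11.18.
β = √(1 − 1/γ²) = √(1 − 0.00800049) = √0.99199951 = 0.996.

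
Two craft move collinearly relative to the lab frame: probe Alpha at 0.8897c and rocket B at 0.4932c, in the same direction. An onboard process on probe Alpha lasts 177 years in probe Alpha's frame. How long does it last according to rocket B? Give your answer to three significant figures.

Transform probe Alpha's velocity into rocket B's frame: (0.8897 − 0.4932)/(1 − 0.8897·0.4932) = 0.3965/0.56119996, so the relative speed is 0.70652c.
At |u| = 0.70652c, γ = (1 − 0.499171)^(−1/2) = 1.413.
The clock on probe Alpha records proper time, so rocket B measures Δt = γΔτ = 1.413 × 177 = 250 years.

250 years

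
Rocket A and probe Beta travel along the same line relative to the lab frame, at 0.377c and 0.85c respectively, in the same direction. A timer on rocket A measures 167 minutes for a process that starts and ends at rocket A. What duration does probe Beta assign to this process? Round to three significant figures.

233 minutes

Transform rocket A's velocity into probe Beta's frame: (0.377 − 0.85)/(1 − 0.377·0.85) = −0.473/0.67955, so the relative speed is 0.69605c.
At |u| = 0.69605c, γ = (1 − 0.484486)^(−1/2) = 1.3928.
Rocket A's interval is proper; time dilation gives Δt_B = γΔτ = 1.3928 × 167 minutes = 233 minutes.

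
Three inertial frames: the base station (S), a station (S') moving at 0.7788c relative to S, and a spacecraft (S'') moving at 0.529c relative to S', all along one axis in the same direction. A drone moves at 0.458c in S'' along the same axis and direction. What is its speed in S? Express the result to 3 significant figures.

First combine the drone and spacecraft (S''→S'): u₁ = (0.458 + 0.529)/(1 + 0.458×0.529) = 0.987/1.242282 = 0.79451.
Then combine with the station (S'→S): u = (0.79451 + 0.7788)/(1 + 0.79451×0.7788) = 1.57331/1.618764388 = 0.97192.

0.972c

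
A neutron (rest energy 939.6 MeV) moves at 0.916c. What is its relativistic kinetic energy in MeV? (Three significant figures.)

Lorentz factor: γ = (1 − 0.839056)^(−1/2) = 2.4927.
Kinetic energy: K = (γ − 1)mc² = (2.4927 − 1) × 939.6 MeV = 1.4927 × 939.6 = 1400 MeV.

1400 MeV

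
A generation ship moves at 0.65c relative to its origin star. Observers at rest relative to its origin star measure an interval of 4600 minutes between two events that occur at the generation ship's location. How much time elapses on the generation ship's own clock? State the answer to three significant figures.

3500 minutes

With β = 0.65, γ = 1/√(1 − 0.65²) = 1/√0.5775 = 1.3159.
The generation ship's clock runs slow as seen from its origin star, so Δτ = Δt/γ = 4600/1.3159 = 3500 minutes.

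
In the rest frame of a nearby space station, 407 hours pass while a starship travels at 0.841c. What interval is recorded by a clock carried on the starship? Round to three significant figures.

With β = 0.841, γ = 1/√(1 − 0.841²) = 1/√0.292719 = 1.8483.
The starship's clock runs slow as seen from a nearby space station, so Δτ = Δt/γ = 407/1.8483 = 220 hours.

220 hours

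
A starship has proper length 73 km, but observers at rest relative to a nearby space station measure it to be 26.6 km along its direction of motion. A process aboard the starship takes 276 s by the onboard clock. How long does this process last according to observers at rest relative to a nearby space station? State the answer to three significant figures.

From L = L₀/γ: γ = 73/26.6 = 2.74436.
The same γ dilates the second interval: 2.74436 × 276 s = 757 s.

757 s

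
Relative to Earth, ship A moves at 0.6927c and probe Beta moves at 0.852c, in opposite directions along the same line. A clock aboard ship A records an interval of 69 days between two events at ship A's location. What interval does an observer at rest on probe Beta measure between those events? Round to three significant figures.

Speed of ship A in probe Beta's frame: u = (v_A + v_B)/(1 + v_A v_B/c²) = (0.6927 + 0.852)/(1 + 0.6927×0.852) = 1.5447/1.5901804 = 0.9714; |u| = 0.9714c.
At |u| = 0.9714c, γ = (1 − 0.943618)^(−1/2) = 4.2114.
Ship A's interval is proper; time dilation gives Δt_B = γΔτ = 4.2114 × 69 days = 291 days.

291 days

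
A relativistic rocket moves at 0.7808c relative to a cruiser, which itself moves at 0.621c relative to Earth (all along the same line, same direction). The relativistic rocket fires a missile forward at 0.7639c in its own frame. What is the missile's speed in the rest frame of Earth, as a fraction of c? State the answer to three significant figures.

0.992c

Apply u = (u'+v)/(1+u'v) twice. Missile in the cruiser frame: (0.7639+0.7808)/(1+0.7639·0.7808) = 1.5447/1.59645312 = 0.96758c.
That velocity, transformed to the rest frame of Earth: (0.96758+0.621)/(1+0.96758·0.621) = 1.58858/1.60086718 = 0.99232c.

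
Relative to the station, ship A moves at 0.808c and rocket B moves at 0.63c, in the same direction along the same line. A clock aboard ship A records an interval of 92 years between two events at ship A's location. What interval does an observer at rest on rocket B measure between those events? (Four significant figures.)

98.72 years

Transform ship A's velocity into rocket B's frame: (0.808 − 0.63)/(1 − 0.808·0.63) = 0.178/0.49096, so the relative speed is 0.36255c.
At |u| = 0.36255c, γ = (1 − 0.131443)^(−1/2) = 1.073.
The clock on ship A records proper time, so rocket B measures Δt = γΔτ = 1.073 × 92 = 98.72 years.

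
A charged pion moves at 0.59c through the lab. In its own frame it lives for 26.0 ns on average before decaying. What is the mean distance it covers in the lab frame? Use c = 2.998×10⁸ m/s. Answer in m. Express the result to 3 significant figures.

5.70 m

Lorentz factor: γ = (1 − 0.3481)^(−1/2) = 1.2385.
Lab-frame lifetime: Δt = γτ = 1.2385 × 26.0 ns = 32.201 ns.
Distance: d = vΔt = 0.59 × 2.998×10⁸ m/s × 3.2201×10^-8 s = 5.70 m.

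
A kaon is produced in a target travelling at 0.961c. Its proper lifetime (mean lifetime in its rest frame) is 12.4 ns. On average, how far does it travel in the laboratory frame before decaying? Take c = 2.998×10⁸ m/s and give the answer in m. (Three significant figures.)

12.9 m

γ = 1/√(1 − β²) = 1/√(1 − 0.923521) = 1/√0.076479 = 1/0.276548 = 3.616.
Lab-frame lifetime: Δt = γτ = 3.616 × 12.4 ns = 44.838 ns.
Distance: d = vΔt = 0.961 × 2.998×10⁸ m/s × 4.4838×10^-8 s = 12.9 m.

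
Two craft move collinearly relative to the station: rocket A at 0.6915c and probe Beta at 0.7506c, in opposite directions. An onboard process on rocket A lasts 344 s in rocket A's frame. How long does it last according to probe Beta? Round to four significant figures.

1095 s

Transform rocket A's velocity into probe Beta's frame: (0.6915 + 0.7506)/(1 + 0.6915·0.7506) = 1.4421/1.5190399, so the relative speed is 0.94935c.
At |u| = 0.94935c, γ = (1 − 0.901265)^(−1/2) = 3.1825.
The clock on rocket A records proper time, so probe Beta measures Δt = γΔτ = 3.1825 × 344 = 1095 s.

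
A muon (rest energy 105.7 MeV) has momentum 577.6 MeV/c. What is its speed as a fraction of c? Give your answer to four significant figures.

pc/(mc²) = 577.6/105.7 = 5.4645 = βγ = β/√(1−β²).
So β² = x²/(1 + x²) with x = 5.4645: x² = 29.8608, β² = 29.8608/30.8608 = 0.967596, β = 0.9837.

0.9837c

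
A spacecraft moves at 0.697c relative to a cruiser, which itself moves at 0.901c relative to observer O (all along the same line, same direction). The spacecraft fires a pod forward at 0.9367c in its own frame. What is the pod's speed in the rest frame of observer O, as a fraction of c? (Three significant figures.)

0.999c

Compose velocities in two stages. Stage 1 (into S'): u₁ = (0.9367+0.697)/(1+0.9367×0.697) = 0.9884.
Stage 2 (into S): u = (0.9884+0.901)/(1+0.9884×0.901) = 0.99939, so the speed is 0.999c.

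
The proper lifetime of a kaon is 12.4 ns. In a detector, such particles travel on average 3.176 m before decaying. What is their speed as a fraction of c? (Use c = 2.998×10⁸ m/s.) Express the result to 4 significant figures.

0.6496c

Lab distance = (lab lifetime)·v = γτ·βc, so βγ = d/(cτ) = 3.176/(2.998×10⁸ × 1.240×10^-8) = 0.85433.
With βγ = 0.85433: γ² = 1 + (βγ)² = 1.72988, and β = (βγ)/γ = 0.85433/1.31525 = 0.6496.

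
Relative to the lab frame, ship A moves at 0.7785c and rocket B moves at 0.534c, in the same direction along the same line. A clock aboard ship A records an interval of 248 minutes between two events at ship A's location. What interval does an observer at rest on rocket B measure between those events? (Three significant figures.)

273 minutes

Transform ship A's velocity into rocket B's frame: (0.7785 − 0.534)/(1 − 0.7785·0.534) = 0.2445/0.584281, so the relative speed is 0.41846c.
At |u| = 0.41846c, γ = (1 − 0.175109)^(−1/2) = 1.101.
The clock on ship A records proper time, so rocket B measures Δt = γΔτ = 1.101 × 248 = 273 minutes.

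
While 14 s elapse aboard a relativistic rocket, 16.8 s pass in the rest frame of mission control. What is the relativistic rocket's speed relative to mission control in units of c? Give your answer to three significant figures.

γ = Δt/Δτ = 16.8/14 = 1.2.
β = √(1 − 1/γ²) = √(1 − 0.694444) = √0.305556 = 0.553.

0.553c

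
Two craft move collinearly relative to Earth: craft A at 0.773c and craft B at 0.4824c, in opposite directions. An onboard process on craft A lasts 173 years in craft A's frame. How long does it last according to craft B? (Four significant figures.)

Speed of craft A in craft B's frame: u = (v_A + v_B)/(1 + v_A v_B/c²) = (0.773 + 0.4824)/(1 + 0.773×0.4824) = 1.2554/1.3728952 = 0.91442; |u| = 0.91442c.
At |u| = 0.91442c, γ = (1 − 0.836164)^(−1/2) = 2.4706.
The clock on craft A records proper time, so craft B measures Δt = γΔτ = 2.4706 × 173 = 427.4 years.

427.4 years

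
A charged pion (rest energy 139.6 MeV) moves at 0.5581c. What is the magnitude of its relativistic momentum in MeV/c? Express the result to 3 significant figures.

93.9 MeV/c

β² = 0.31147561, so γ = 1/√0.68852439 = 1.2051.
Momentum: p = γβ·mc = 1.2051 × 0.5581 × 139.6 MeV/c = 93.9 MeV/c.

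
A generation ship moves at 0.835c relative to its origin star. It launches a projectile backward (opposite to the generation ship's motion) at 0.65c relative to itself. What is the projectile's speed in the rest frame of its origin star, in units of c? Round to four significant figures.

In units of c, u = (u' + v)/(1 + u'v) with u' = −0.65 and v = 0.835.
Numerator: −0.65 + 0.835 = 0.185. Denominator: 1 + (−0.65)(0.835) = 0.45725.
u = 0.185/0.45725 = 0.40459, so the speed is 0.4046c.

0.4046c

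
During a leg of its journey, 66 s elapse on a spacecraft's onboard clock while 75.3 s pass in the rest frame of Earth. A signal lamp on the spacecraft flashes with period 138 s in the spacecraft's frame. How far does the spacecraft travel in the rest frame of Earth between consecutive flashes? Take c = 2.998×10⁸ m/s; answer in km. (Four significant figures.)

The time-dilation ratio gives γ = 75.3/66 = 1.14091.
β = √(1 − 1/γ²) = 0.48141. Lab-frame period = γτ = 1.14091×138 s = 157.45 s. Distance = βc × γτ = 0.48141 × 2.998×10⁸ m/s × 157.45 s = 2.2724×10^10 m = 2.272×10^7 km.

2.272×10^7 km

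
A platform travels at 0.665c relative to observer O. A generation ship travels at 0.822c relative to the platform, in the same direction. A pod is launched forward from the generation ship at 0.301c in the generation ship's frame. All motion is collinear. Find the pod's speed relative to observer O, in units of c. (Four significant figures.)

Apply u = (u'+v)/(1+u'v) twice. Pod in the platform frame: (0.301+0.822)/(1+0.301·0.822) = 1.123/1.247422 = 0.90026c.
That velocity, transformed to the rest frame of observer O: (0.90026+0.665)/(1+0.90026·0.665) = 1.56526/1.5986729 = 0.9791c.

0.9791c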